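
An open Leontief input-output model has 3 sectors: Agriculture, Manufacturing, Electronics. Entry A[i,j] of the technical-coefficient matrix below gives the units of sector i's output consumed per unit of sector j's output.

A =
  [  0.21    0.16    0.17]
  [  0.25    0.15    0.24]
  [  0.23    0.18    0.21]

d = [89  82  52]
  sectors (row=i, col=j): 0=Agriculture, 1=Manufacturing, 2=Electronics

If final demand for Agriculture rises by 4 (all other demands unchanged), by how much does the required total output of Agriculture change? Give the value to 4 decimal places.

Form M = I − A:
  [  0.79   -0.16   -0.17]
  [ -0.25    0.85   -0.24]
  [ -0.23   -0.18    0.79]
Leontief inverse L = M⁻¹:
  [  1.5138    0.3783    0.4407]
  [  0.6089    1.4095    0.5592]
  [  0.5795    0.4313    1.5215]
Total output x = L · d:
  x_0 = 1.5138·89 + 0.3783·82 + 0.4407·52 = 188.6649
  x_1 = 0.6089·89 + 1.4095·82 + 0.5592·52 = 198.8471
  x_2 = 0.5795·89 + 0.4313·82 + 1.5215·52 = 166.0575
Δx_0 = L[0,0] · Δd_0 = 1.5138 · 4 = 6.0553

6.0553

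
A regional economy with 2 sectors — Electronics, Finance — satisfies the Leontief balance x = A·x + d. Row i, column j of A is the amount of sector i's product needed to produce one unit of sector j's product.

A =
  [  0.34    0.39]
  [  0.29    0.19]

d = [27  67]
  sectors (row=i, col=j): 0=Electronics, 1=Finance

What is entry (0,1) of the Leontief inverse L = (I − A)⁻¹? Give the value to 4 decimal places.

Form M = I − A:
  [  0.66   -0.39]
  [ -0.29    0.81]
Leontief inverse L = M⁻¹:
  [  1.9217    0.9253]
  [  0.6880    1.5658]
Total output x = L · d:
  x_0 = 1.9217·27 + 0.9253·67 = 113.8790
  x_1 = 0.6880·27 + 1.5658·67 = 123.4875

L[0,1] = 0.9253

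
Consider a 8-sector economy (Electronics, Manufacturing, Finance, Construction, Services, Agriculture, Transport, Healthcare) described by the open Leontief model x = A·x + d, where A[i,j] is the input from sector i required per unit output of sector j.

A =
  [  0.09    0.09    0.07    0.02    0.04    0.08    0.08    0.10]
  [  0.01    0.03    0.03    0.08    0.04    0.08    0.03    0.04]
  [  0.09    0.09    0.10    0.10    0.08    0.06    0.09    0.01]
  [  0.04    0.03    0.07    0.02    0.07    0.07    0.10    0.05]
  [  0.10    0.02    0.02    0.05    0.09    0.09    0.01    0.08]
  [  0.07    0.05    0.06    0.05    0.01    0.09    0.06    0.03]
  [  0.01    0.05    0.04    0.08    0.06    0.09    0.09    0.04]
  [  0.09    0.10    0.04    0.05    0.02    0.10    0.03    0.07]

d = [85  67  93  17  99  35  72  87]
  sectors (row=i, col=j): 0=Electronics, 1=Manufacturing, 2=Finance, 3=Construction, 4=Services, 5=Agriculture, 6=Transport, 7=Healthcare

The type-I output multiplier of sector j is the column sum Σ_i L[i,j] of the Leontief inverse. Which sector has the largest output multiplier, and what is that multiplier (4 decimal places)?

Form M = I − A:
  [  0.91   -0.09   -0.07   -0.02   -0.04   -0.08   -0.08   -0.10]
  [ -0.01    0.97   -0.03   -0.08   -0.04   -0.08   -0.03   -0.04]
  [ -0.09   -0.09    0.90   -0.10   -0.08   -0.06   -0.09   -0.01]
  [ -0.04   -0.03   -0.07    0.98   -0.07   -0.07   -0.10   -0.05]
  [ -0.10   -0.02   -0.02   -0.05    0.91   -0.09   -0.01   -0.08]
  [ -0.07   -0.05   -0.06   -0.05   -0.01    0.91   -0.06   -0.03]
  [ -0.01   -0.05   -0.04   -0.08   -0.06   -0.09    0.91   -0.04]
  [ -0.09   -0.10   -0.04   -0.05   -0.02   -0.10   -0.03    0.93]
Leontief inverse L = M⁻¹:
  [  1.1571    0.1562    0.1285    0.0827    0.0903    0.1709    0.1461    0.1565]
  [  0.0490    1.0643    0.0649    0.1143    0.0711    0.1328    0.0703    0.0713]
  [  0.1609    0.1551    1.1660    0.1674    0.1435    0.1560    0.1671    0.0701]
  [  0.0938    0.0798    0.1163    1.0711    0.1140    0.1421    0.1538    0.0934]
  [  0.1622    0.0727    0.0670    0.0939    1.1311    0.1647    0.0612    0.1316]
  [  0.1180    0.0973    0.1061    0.0954    0.0478    1.1558    0.1136    0.0694]
  [  0.0596    0.0953    0.0854    0.1288    0.1032    0.1615    1.1444    0.0817]
  [  0.1473    0.1556    0.0914    0.1015    0.0615    0.1782    0.0876    1.1190]
Total output x = L · d:
  x_0 = 1.1571·85 + 0.1562·67 + 0.1285·93 + 0.0827·17 + 0.0903·99 + 0.1709·35 + 0.1461·72 + 0.1565·87 = 161.2352
  x_1 = 0.0490·85 + 1.0643·67 + 0.0649·93 + 0.1143·17 + 0.0711·99 + 0.1328·35 + 0.0703·72 + 0.0713·87 = 106.3970
  x_2 = 0.1609·85 + 0.1551·67 + 1.1660·93 + 0.1674·17 + 0.1435·99 + 0.1560·35 + 0.1671·72 + 0.0701·87 = 173.1528
  x_3 = 0.0938·85 + 0.0798·67 + 0.1163·93 + 1.0711·17 + 0.1140·99 + 0.1421·35 + 0.1538·72 + 0.0934·87 = 77.7985
  x_4 = 0.1622·85 + 0.0727·67 + 0.0670·93 + 0.0939·17 + 1.1311·99 + 0.1647·35 + 0.0612·72 + 0.1316·87 = 160.0850
  x_5 = 0.1180·85 + 0.0973·67 + 0.1061·93 + 0.0954·17 + 0.0478·99 + 1.1558·35 + 0.1136·72 + 0.0694·87 = 87.4485
  x_6 = 0.0596·85 + 0.0953·67 + 0.0854·93 + 0.1288·17 + 0.1032·99 + 0.1615·35 + 1.1444·72 + 0.0817·87 = 126.9497
  x_7 = 0.1473·85 + 0.1556·67 + 0.0914·93 + 0.1015·17 + 0.0615·99 + 0.1782·35 + 0.0876·72 + 1.1190·87 = 149.1634
Output multipliers (column sums of L):
  Electronics: 1.9480
  Manufacturing: 1.8764
  Finance: 1.8255
  Construction: 1.8551
  Services: 1.7626
  Agriculture: 2.2618
  Transport: 1.9440
  Healthcare: 1.7930

Agriculture (2.2618)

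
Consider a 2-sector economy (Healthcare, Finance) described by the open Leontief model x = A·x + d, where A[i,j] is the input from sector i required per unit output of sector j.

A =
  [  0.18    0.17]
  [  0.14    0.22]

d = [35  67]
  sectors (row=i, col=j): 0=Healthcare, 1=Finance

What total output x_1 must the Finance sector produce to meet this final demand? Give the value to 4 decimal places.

Form M = I − A:
  [  0.82   -0.17]
  [ -0.14    0.78]
Leontief inverse L = M⁻¹:
  [  1.2666    0.2761]
  [  0.2273    1.3316]
Total output x = L · d:
  x_0 = 1.2666·35 + 0.2761·67 = 62.8288
  x_1 = 0.2273·35 + 1.3316·67 = 97.1744

97.1744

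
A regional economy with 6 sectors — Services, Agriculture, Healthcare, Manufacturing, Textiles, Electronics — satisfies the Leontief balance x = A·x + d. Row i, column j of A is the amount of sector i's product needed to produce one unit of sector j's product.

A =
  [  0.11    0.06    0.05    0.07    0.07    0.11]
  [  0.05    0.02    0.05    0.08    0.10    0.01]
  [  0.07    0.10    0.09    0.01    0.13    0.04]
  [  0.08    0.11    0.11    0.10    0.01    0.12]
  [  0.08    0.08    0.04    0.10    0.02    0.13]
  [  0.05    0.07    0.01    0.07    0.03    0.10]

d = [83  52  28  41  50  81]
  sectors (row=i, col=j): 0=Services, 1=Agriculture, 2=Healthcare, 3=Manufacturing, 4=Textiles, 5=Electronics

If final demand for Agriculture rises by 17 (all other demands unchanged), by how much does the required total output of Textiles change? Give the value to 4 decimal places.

Form M = I − A:
  [  0.89   -0.06   -0.05   -0.07   -0.07   -0.11]
  [ -0.05    0.98   -0.05   -0.08   -0.10   -0.01]
  [ -0.07   -0.10    0.91   -0.01   -0.13   -0.04]
  [ -0.08   -0.11   -0.11    0.90   -0.01   -0.12]
  [ -0.08   -0.08   -0.04   -0.10    0.98   -0.13]
  [ -0.05   -0.07   -0.01   -0.07   -0.03    0.90]
Leontief inverse L = M⁻¹:
  [  1.1698    0.1181    0.0935    0.1295    0.1149    0.1823]
  [  0.0925    1.0634    0.0846    0.1218    0.1295    0.0618]
  [  0.1249    0.1519    1.1307    0.0635    0.1782    0.1014]
  [  0.1439    0.1751    0.1631    1.1621    0.0675    0.1915]
  [  0.1347    0.1350    0.0826    0.1567    1.0624    0.1960]
  [  0.0893    0.1091    0.0398    0.1130    0.0591    1.1486]
Total output x = L · d:
  x_0 = 1.1698·83 + 0.1181·52 + 0.0935·28 + 0.1295·41 + 0.1149·50 + 0.1823·81 = 131.6699
  x_1 = 0.0925·83 + 1.0634·52 + 0.0846·28 + 0.1218·41 + 0.1295·50 + 0.0618·81 = 81.8147
  x_2 = 0.1249·83 + 0.1519·52 + 1.1307·28 + 0.0635·41 + 0.1782·50 + 0.1014·81 = 69.6513
  x_3 = 0.1439·83 + 0.1751·52 + 0.1631·28 + 1.1621·41 + 0.0675·50 + 0.1915·81 = 92.1468
  x_4 = 0.1347·83 + 0.1350·52 + 0.0826·28 + 0.1567·41 + 1.0624·50 + 0.1960·81 = 95.9242
  x_5 = 0.0893·83 + 0.1091·52 + 0.0398·28 + 0.1130·41 + 0.0591·50 + 1.1486·81 = 114.8167
Δx_4 = L[4,1] · Δd_1 = 0.1350 · 17 = 2.2947

2.2947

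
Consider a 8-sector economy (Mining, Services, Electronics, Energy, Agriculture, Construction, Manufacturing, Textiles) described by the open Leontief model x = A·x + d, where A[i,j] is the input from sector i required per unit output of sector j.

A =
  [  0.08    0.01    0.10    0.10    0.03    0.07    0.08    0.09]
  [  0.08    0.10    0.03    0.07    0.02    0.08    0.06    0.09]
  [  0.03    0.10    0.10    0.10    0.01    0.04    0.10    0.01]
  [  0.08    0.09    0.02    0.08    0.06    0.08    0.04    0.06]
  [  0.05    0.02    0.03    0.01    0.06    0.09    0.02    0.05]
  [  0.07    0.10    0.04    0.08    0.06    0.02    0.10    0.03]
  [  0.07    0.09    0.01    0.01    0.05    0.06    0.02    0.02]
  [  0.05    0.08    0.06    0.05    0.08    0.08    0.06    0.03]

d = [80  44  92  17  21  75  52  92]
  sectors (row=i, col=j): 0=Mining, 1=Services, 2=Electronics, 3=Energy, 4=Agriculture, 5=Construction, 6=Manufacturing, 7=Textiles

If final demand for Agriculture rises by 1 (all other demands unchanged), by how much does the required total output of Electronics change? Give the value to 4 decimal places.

Form M = I − A:
  [  0.92   -0.01   -0.10   -0.10   -0.03   -0.07   -0.08   -0.09]
  [ -0.08    0.90   -0.03   -0.07   -0.02   -0.08   -0.06   -0.09]
  [ -0.03   -0.10    0.90   -0.10   -0.01   -0.04   -0.10   -0.01]
  [ -0.08   -0.09   -0.02    0.92   -0.06   -0.08   -0.04   -0.06]
  [ -0.05   -0.02   -0.03   -0.01    0.94   -0.09   -0.02   -0.05]
  [ -0.07   -0.10   -0.04   -0.08   -0.06    0.98   -0.10   -0.03]
  [ -0.07   -0.09   -0.01   -0.01   -0.05   -0.06    0.98   -0.02]
  [ -0.05   -0.08   -0.06   -0.05   -0.08   -0.08   -0.06    0.97]
Leontief inverse L = M⁻¹:
  [  1.1481    0.0908    0.1540    0.1703    0.0794    0.1371    0.1460    0.1384]
  [  0.1488    1.1780    0.0785    0.1369    0.0674    0.1466    0.1230    0.1429]
  [  0.0917    0.1767    1.1422    0.1614    0.0485    0.0993    0.1560    0.0555]
  [  0.1459    0.1614    0.0655    1.1431    0.1058    0.1445    0.0989    0.1119]
  [  0.0897    0.0642    0.0612    0.0493    1.0900    0.1284    0.0597    0.0794]
  [  0.1332    0.1693    0.0820    0.1376    0.1015    1.0835    0.1527    0.0793]
  [  0.1131    0.1348    0.0408    0.0512    0.0777    0.1015    1.0595    0.0556]
  [  0.1100    0.1487    0.1028    0.1076    0.1212    0.1390    0.1155    1.0756]
Total output x = L · d:
  x_0 = 1.1481·80 + 0.0908·44 + 0.1540·92 + 0.1703·17 + 0.0794·21 + 0.1371·75 + 0.1460·52 + 0.1384·92 = 145.1813
  x_1 = 0.1488·80 + 1.1780·44 + 0.0785·92 + 0.1369·17 + 0.0674·21 + 0.1466·75 + 0.1230·52 + 0.1429·92 = 105.2387
  x_2 = 0.0917·80 + 0.1767·44 + 1.1422·92 + 0.1614·17 + 0.0485·21 + 0.0993·75 + 0.1560·52 + 0.0555·92 = 144.6236
  x_3 = 0.1459·80 + 0.1614·44 + 0.0655·92 + 1.1431·17 + 0.1058·21 + 0.1445·75 + 0.0989·52 + 0.1119·92 = 72.7257
  x_4 = 0.0897·80 + 0.0642·44 + 0.0612·92 + 0.0493·17 + 1.0900·21 + 0.1284·75 + 0.0597·52 + 0.0794·92 = 59.3988
  x_5 = 0.1332·80 + 0.1693·44 + 0.0820·92 + 0.1376·17 + 0.1015·21 + 1.0835·75 + 0.1527·52 + 0.0793·92 = 126.6274
  x_6 = 0.1131·80 + 0.1348·44 + 0.0408·92 + 0.0512·17 + 0.0777·21 + 0.1015·75 + 1.0595·52 + 0.0556·92 = 89.0473
  x_7 = 0.1100·80 + 0.1487·44 + 0.1028·92 + 0.1076·17 + 0.1212·21 + 0.1390·75 + 0.1155·52 + 1.0756·92 = 144.5534
Δx_2 = L[2,4] · Δd_4 = 0.0485 · 1 = 0.0485

0.0485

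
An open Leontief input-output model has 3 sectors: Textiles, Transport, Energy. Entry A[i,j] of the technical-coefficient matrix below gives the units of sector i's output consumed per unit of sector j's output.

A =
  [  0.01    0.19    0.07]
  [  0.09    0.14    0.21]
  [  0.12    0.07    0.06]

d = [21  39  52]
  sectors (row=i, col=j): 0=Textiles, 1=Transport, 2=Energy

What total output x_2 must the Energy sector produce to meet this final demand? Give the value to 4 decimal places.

65.0722

Form M = I − A:
  [  0.99   -0.19   -0.07]
  [ -0.09    0.86   -0.21]
  [ -0.12   -0.07    0.94]
Leontief inverse L = M⁻¹:
  [  1.0482    0.2423    0.1322]
  [  0.1450    1.2179    0.2829]
  [  0.1446    0.1216    1.1018]
Total output x = L · d:
  x_0 = 1.0482·21 + 0.2423·39 + 0.1322·52 = 38.3360
  x_1 = 0.1450·21 + 1.2179·39 + 0.2829·52 = 65.2505
  x_2 = 0.1446·21 + 0.1216·39 + 1.1018·52 = 65.0722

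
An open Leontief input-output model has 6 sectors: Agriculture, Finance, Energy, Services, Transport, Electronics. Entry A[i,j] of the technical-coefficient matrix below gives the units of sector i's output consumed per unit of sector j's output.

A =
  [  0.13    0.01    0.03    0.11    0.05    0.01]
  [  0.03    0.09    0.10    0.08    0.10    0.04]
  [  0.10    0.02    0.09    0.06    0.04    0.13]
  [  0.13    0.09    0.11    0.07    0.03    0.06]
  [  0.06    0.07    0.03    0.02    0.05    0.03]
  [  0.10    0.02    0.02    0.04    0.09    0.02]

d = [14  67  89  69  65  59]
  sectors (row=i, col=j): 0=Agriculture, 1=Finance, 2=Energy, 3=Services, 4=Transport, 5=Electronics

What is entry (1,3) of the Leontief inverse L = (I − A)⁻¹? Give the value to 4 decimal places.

Form M = I − A:
  [  0.87   -0.01   -0.03   -0.11   -0.05   -0.01]
  [ -0.03    0.91   -0.10   -0.08   -0.10   -0.04]
  [ -0.10   -0.02    0.91   -0.06   -0.04   -0.13]
  [ -0.13   -0.09   -0.11    0.93   -0.03   -0.06]
  [ -0.06   -0.07   -0.03   -0.02    0.95   -0.03]
  [ -0.10   -0.02   -0.02   -0.04   -0.09    0.98]
Leontief inverse L = M⁻¹:
  [  1.1899    0.0361    0.0648    0.1511    0.0771    0.0338]
  [  0.0933    1.1281    0.1484    0.1241    0.1413    0.0786]
  [  0.1714    0.0469    1.1287    0.1058    0.0802    0.1623]
  [  0.2080    0.1253    0.1616    1.1270    0.0760    0.1000]
  [  0.0964    0.0908    0.0555    0.0480    1.0757    0.0479]
  [  0.1442    0.0411    0.0444    0.0705    0.1143    1.0373]
Total output x = L · d:
  x_0 = 1.1899·14 + 0.0361·67 + 0.0648·89 + 0.1511·69 + 0.0771·65 + 0.0338·59 = 42.2796
  x_1 = 0.0933·14 + 1.1281·67 + 0.1484·89 + 0.1241·69 + 0.1413·65 + 0.0786·59 = 112.4747
  x_2 = 0.1714·14 + 0.0469·67 + 1.1287·89 + 0.1058·69 + 0.0802·65 + 0.1623·59 = 128.0879
  x_3 = 0.2080·14 + 0.1253·67 + 0.1616·89 + 1.1270·69 + 0.0760·65 + 0.1000·59 = 114.2950
  x_4 = 0.0964·14 + 0.0908·67 + 0.0555·89 + 0.0480·69 + 1.0757·65 + 0.0479·59 = 88.4263
  x_5 = 0.1442·14 + 0.0411·67 + 0.0444·89 + 0.0705·69 + 0.1143·65 + 1.0373·59 = 82.2137

L[1,3] = 0.1241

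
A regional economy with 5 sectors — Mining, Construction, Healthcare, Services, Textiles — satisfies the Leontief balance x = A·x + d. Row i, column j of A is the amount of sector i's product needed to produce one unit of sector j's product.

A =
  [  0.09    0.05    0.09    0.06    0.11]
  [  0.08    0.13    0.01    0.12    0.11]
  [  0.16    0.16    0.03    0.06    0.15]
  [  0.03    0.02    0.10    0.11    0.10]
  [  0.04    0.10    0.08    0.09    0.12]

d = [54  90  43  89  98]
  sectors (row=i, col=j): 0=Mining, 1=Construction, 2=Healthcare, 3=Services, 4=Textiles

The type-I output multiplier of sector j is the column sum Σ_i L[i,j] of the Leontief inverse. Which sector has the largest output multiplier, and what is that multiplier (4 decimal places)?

Textiles (2.0419)

Form M = I − A:
  [  0.91   -0.05   -0.09   -0.06   -0.11]
  [ -0.08    0.87   -0.01   -0.12   -0.11]
  [ -0.16   -0.16    0.97   -0.06   -0.15]
  [ -0.03   -0.02   -0.10    0.89   -0.10]
  [ -0.04   -0.10   -0.08   -0.09    0.88]
Leontief inverse L = M⁻¹:
  [  1.1456    0.1161    0.1361    0.1217    0.1947]
  [  0.1309    1.1954    0.0608    0.1941    0.1982]
  [  0.2302    0.2477    1.0919    0.1491    0.2628]
  [  0.0782    0.0779    0.1429    1.1668    0.1765]
  [  0.0959    0.1716    0.1270    0.1605    1.2097]
Total output x = L · d:
  x_0 = 1.1456·54 + 0.1161·90 + 0.1361·43 + 0.1217·89 + 0.1947·98 = 108.0802
  x_1 = 0.1309·54 + 1.1954·90 + 0.0608·43 + 0.1941·89 + 0.1982·98 = 153.9726
  x_2 = 0.2302·54 + 0.2477·90 + 1.0919·43 + 0.1491·89 + 0.2628·98 = 120.6975
  x_3 = 0.0782·54 + 0.0779·90 + 0.1429·43 + 1.1668·89 + 0.1765·98 = 138.5201
  x_4 = 0.0959·54 + 0.1716·90 + 0.1270·43 + 0.1605·89 + 1.2097·98 = 158.9126
Output multipliers (column sums of L):
  Mining: 1.6808
  Construction: 1.8086
  Healthcare: 1.5587
  Services: 1.7923
  Textiles: 2.0419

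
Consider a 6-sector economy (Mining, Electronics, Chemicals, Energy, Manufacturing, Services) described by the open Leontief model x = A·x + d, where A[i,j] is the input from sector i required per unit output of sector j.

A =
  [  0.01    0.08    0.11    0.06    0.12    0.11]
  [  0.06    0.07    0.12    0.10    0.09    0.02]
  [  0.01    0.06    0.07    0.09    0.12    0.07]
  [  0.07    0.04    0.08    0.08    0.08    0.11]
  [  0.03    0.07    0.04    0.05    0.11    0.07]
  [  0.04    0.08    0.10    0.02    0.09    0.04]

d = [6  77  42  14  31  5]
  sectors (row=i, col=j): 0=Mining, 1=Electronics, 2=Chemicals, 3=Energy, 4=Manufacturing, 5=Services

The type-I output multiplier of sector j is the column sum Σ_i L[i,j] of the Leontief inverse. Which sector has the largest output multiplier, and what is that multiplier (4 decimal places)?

Manufacturing (2.0598)

Form M = I − A:
  [  0.99   -0.08   -0.11   -0.06   -0.12   -0.11]
  [ -0.06    0.93   -0.12   -0.10   -0.09   -0.02]
  [ -0.01   -0.06    0.93   -0.09   -0.12   -0.07]
  [ -0.07   -0.04   -0.08    0.92   -0.08   -0.11]
  [ -0.03   -0.07   -0.04   -0.05    0.89   -0.07]
  [ -0.04   -0.08   -0.10   -0.02   -0.09    0.96]
Leontief inverse L = M⁻¹:
  [  1.0410    0.1353    0.1768    0.1146    0.2047    0.1630]
  [  0.0893    1.1212    0.1845    0.1568    0.1722    0.0776]
  [  0.0381    0.1065    1.1263    0.1373    0.1921    0.1185]
  [  0.0985    0.0927    0.1455    1.1300    0.1605    0.1650]
  [  0.0542    0.1124    0.0912    0.0909    1.1740    0.1112]
  [  0.0619    0.1226    0.1516    0.0642    0.1563    1.0811]
Total output x = L · d:
  x_0 = 1.0410·6 + 0.1353·77 + 0.1768·42 + 0.1146·14 + 0.2047·31 + 0.1630·5 = 32.8523
  x_1 = 0.0893·6 + 1.1212·77 + 0.1845·42 + 0.1568·14 + 0.1722·31 + 0.0776·5 = 102.5392
  x_2 = 0.0381·6 + 0.1065·77 + 1.1263·42 + 0.1373·14 + 0.1921·31 + 0.1185·5 = 64.2040
  x_3 = 0.0985·6 + 0.0927·77 + 0.1455·42 + 1.1300·14 + 0.1605·31 + 0.1650·5 = 35.4638
  x_4 = 0.0542·6 + 0.1124·77 + 0.0912·42 + 0.0909·14 + 1.1740·31 + 0.1112·5 = 51.0314
  x_5 = 0.0619·6 + 0.1226·77 + 0.1516·42 + 0.0642·14 + 0.1563·31 + 1.0811·5 = 27.3331
Output multipliers (column sums of L):
  Mining: 1.3830
  Electronics: 1.6908
  Chemicals: 1.8759
  Energy: 1.6937
  Manufacturing: 2.0598
  Services: 1.7164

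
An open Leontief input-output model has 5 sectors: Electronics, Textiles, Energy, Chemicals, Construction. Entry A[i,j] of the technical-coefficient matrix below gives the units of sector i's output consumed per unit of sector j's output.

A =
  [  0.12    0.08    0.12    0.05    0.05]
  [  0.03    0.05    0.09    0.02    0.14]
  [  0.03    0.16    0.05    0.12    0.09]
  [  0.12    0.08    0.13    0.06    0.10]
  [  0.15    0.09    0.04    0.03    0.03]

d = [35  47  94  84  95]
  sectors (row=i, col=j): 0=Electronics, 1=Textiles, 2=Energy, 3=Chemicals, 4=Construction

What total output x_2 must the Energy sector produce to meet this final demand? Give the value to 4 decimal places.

146.5291

Form M = I − A:
  [  0.88   -0.08   -0.12   -0.05   -0.05]
  [ -0.03    0.95   -0.09   -0.02   -0.14]
  [ -0.03   -0.16    0.95   -0.12   -0.09]
  [ -0.12   -0.08   -0.13    0.94   -0.10]
  [ -0.15   -0.09   -0.04   -0.03    0.97]
Leontief inverse L = M⁻¹:
  [  1.1786    0.1476    0.1800    0.0923    0.1083]
  [  0.0795    1.1023    0.1289    0.0499    0.1803]
  [  0.0937    0.2235    1.1137    0.1569    0.1566]
  [  0.1914    0.1584    0.1977    1.1079    0.1653]
  [  0.1994    0.1392    0.0918    0.0596    1.0760]
Total output x = L · d:
  x_0 = 1.1786·35 + 0.1476·47 + 0.1800·94 + 0.0923·84 + 0.1083·95 = 83.1472
  x_1 = 0.0795·35 + 1.1023·47 + 0.1289·94 + 0.0499·84 + 0.1803·95 = 88.0268
  x_2 = 0.0937·35 + 0.2235·47 + 1.1137·94 + 0.1569·84 + 0.1566·95 = 146.5291
  x_3 = 0.1914·35 + 0.1584·47 + 0.1977·94 + 1.1079·84 + 0.1653·95 = 141.4966
  x_4 = 0.1994·35 + 0.1392·47 + 0.0918·94 + 0.0596·84 + 1.0760·95 = 129.3820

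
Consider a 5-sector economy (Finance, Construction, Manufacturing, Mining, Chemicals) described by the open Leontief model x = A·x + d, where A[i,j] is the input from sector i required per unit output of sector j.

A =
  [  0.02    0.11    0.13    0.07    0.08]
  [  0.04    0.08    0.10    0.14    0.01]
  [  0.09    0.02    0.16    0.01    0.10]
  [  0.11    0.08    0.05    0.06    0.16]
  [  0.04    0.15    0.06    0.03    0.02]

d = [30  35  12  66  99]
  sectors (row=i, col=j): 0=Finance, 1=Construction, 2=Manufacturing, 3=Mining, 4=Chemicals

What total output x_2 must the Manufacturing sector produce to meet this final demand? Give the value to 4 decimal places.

Form M = I − A:
  [  0.98   -0.11   -0.13   -0.07   -0.08]
  [ -0.04    0.92   -0.10   -0.14   -0.01]
  [ -0.09   -0.02    0.84   -0.01   -0.10]
  [ -0.11   -0.08   -0.05    0.94   -0.16]
  [ -0.04   -0.15   -0.06   -0.03    0.98]
Leontief inverse L = M⁻¹:
  [  1.0627    0.1615    0.1993    0.1094    0.1266]
  [  0.0834    1.1263    0.1621    0.1777    0.0639]
  [  0.1258    0.0683    1.2305    0.0372    0.1426]
  [  0.1498    0.1504    0.1216    1.1053    0.2066]
  [  0.0684    0.1878    0.1120    0.0678    1.0504]
Total output x = L · d:
  x_0 = 1.0627·30 + 0.1615·35 + 0.1993·12 + 0.1094·66 + 0.1266·99 = 59.6778
  x_1 = 0.0834·30 + 1.1263·35 + 0.1621·12 + 0.1777·66 + 0.0639·99 = 61.9218
  x_2 = 0.1258·30 + 0.0683·35 + 1.2305·12 + 0.0372·66 + 0.1426·99 = 37.4987
  x_3 = 0.1498·30 + 0.1504·35 + 0.1216·12 + 1.1053·66 + 0.2066·99 = 104.6196
  x_4 = 0.0684·30 + 0.1878·35 + 0.1120·12 + 0.0678·66 + 1.0504·99 = 118.4325

37.4987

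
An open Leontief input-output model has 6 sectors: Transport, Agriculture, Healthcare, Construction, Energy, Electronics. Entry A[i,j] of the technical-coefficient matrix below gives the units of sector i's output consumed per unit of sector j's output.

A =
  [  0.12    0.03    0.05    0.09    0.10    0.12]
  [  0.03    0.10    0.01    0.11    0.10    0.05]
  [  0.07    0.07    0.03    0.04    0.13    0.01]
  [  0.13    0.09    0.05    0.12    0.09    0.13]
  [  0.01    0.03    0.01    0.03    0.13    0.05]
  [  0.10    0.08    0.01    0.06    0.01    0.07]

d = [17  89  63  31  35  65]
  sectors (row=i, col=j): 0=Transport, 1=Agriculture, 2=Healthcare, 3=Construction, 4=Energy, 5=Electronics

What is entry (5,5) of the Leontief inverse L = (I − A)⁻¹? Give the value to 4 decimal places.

L[5,5] = 1.1199

Form M = I − A:
  [  0.88   -0.03   -0.05   -0.09   -0.10   -0.12]
  [ -0.03    0.90   -0.01   -0.11   -0.10   -0.05]
  [ -0.07   -0.07    0.97   -0.04   -0.13   -0.01]
  [ -0.13   -0.09   -0.05    0.88   -0.09   -0.13]
  [ -0.01   -0.03   -0.01   -0.03    0.87   -0.05]
  [ -0.10   -0.08   -0.01   -0.06   -0.01    0.93]
Leontief inverse L = M⁻¹:
  [  1.1916    0.0837    0.0740    0.1546    0.1758    0.1901]
  [  0.0794    1.1471    0.0272    0.1654    0.1634    0.1041]
  [  0.1067    0.1038    1.0442    0.0814    0.1892    0.0521]
  [  0.2159    0.1588    0.0789    1.2027    0.1817    0.2151]
  [  0.0337    0.0541    0.0181    0.0562    1.1689    0.0782]
  [  0.1504    0.1196    0.0268    0.1099    0.0593    1.1199]
Total output x = L · d:
  x_0 = 1.1916·17 + 0.0837·89 + 0.0740·63 + 0.1546·31 + 0.1758·35 + 0.1901·65 = 55.6750
  x_1 = 0.0794·17 + 1.1471·89 + 0.0272·63 + 0.1654·31 + 0.1634·35 + 0.1041·65 = 122.7691
  x_2 = 0.1067·17 + 0.1038·89 + 1.0442·63 + 0.0814·31 + 0.1892·35 + 0.0521·65 = 89.3734
  x_3 = 0.2159·17 + 0.1588·89 + 0.0789·63 + 1.2027·31 + 0.1817·35 + 0.2151·65 = 80.3990
  x_4 = 0.0337·17 + 0.0541·89 + 0.0181·63 + 0.0562·31 + 1.1689·35 + 0.0782·65 = 54.2576
  x_5 = 0.1504·17 + 0.1196·89 + 0.0268·63 + 0.1099·31 + 0.0593·35 + 1.1199·65 = 93.1713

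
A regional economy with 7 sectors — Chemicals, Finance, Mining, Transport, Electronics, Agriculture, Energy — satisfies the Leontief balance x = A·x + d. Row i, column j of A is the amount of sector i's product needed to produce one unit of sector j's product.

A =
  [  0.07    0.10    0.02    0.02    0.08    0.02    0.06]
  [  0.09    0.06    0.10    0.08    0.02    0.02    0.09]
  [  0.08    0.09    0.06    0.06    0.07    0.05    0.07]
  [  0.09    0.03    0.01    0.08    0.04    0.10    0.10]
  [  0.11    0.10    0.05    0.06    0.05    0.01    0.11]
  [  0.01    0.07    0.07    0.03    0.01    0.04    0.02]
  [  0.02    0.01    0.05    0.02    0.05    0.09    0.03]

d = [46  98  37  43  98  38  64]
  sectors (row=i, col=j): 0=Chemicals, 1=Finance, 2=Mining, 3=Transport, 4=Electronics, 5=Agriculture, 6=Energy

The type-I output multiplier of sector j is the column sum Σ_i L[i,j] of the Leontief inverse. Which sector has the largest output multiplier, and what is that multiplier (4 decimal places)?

Energy (1.7858)

Form M = I − A:
  [  0.93   -0.10   -0.02   -0.02   -0.08   -0.02   -0.06]
  [ -0.09    0.94   -0.10   -0.08   -0.02   -0.02   -0.09]
  [ -0.08   -0.09    0.94   -0.06   -0.07   -0.05   -0.07]
  [ -0.09   -0.03   -0.01    0.92   -0.04   -0.10   -0.10]
  [ -0.11   -0.10   -0.05   -0.06    0.95   -0.01   -0.11]
  [ -0.01   -0.07   -0.07   -0.03   -0.01    0.96   -0.02]
  [ -0.02   -0.01   -0.05   -0.02   -0.05   -0.09    0.97]
Leontief inverse L = M⁻¹:
  [  1.1141    0.1414    0.0540    0.0509    0.1089    0.0452    0.1045]
  [  0.1409    1.1078    0.1371    0.1171    0.0583    0.0592    0.1413]
  [  0.1345    0.1421    1.1017    0.0997    0.1072    0.0864    0.1252]
  [  0.1314    0.0730    0.0440    1.1113    0.0716    0.1365    0.1436]
  [  0.1650    0.1507    0.0910    0.0989    1.0898    0.0485    0.1655]
  [  0.0385    0.0973    0.0947    0.0529    0.0282    1.0598    0.0488]
  [  0.0461    0.0400    0.0737    0.0403    0.0686    0.1096    1.0570]
Total output x = L · d:
  x_0 = 1.1141·46 + 0.1414·98 + 0.0540·37 + 0.0509·43 + 0.1089·98 + 0.0452·38 + 0.1045·64 = 88.3655
  x_1 = 0.1409·46 + 1.1078·98 + 0.1371·37 + 0.1171·43 + 0.0583·98 + 0.0592·38 + 0.1413·64 = 142.1620
  x_2 = 0.1345·46 + 0.1421·98 + 1.1017·37 + 0.0997·43 + 0.1072·98 + 0.0864·38 + 0.1252·64 = 86.9618
  x_3 = 0.1314·46 + 0.0730·98 + 0.0440·37 + 1.1113·43 + 0.0716·98 + 0.1365·38 + 0.1436·64 = 84.0049
  x_4 = 0.1650·46 + 0.1507·98 + 0.0910·37 + 0.0989·43 + 1.0898·98 + 0.0485·38 + 0.1655·64 = 149.2124
  x_5 = 0.0385·46 + 0.0973·98 + 0.0947·37 + 0.0529·43 + 0.0282·98 + 1.0598·38 + 0.0488·64 = 63.2452
  x_6 = 0.0461·46 + 0.0400·98 + 0.0737·37 + 0.0403·43 + 0.0686·98 + 0.1096·38 + 1.0570·64 = 89.0410
Output multipliers (column sums of L):
  Chemicals: 1.7705
  Finance: 1.7523
  Mining: 1.5962
  Transport: 1.5711
  Electronics: 1.5326
  Agriculture: 1.5452
  Energy: 1.7858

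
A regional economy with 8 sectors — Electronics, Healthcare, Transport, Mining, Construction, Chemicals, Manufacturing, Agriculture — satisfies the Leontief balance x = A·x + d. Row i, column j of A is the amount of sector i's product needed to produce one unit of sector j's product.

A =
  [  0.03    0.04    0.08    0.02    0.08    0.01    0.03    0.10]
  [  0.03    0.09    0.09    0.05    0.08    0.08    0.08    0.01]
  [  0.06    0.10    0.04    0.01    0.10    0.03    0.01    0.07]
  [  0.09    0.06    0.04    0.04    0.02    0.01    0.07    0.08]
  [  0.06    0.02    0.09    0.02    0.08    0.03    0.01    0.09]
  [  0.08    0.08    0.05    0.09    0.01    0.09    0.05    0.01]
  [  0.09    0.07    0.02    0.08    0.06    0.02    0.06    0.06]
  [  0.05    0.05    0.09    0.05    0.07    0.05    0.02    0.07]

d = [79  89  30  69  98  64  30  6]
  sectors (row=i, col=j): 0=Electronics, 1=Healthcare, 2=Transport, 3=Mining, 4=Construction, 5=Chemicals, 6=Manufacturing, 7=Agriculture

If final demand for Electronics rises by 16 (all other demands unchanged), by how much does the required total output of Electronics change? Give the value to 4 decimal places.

17.1056

Form M = I − A:
  [  0.97   -0.04   -0.08   -0.02   -0.08   -0.01   -0.03   -0.10]
  [ -0.03    0.91   -0.09   -0.05   -0.08   -0.08   -0.08   -0.01]
  [ -0.06   -0.10    0.96   -0.01   -0.10   -0.03   -0.01   -0.07]
  [ -0.09   -0.06   -0.04    0.96   -0.02   -0.01   -0.07   -0.08]
  [ -0.06   -0.02   -0.09   -0.02    0.92   -0.03   -0.01   -0.09]
  [ -0.08   -0.08   -0.05   -0.09   -0.01    0.91   -0.05   -0.01]
  [ -0.09   -0.07   -0.02   -0.08   -0.06   -0.02    0.94   -0.06]
  [ -0.05   -0.05   -0.09   -0.05   -0.07   -0.05   -0.02    0.93]
Leontief inverse L = M⁻¹:
  [  1.0691    0.0822    0.1276    0.0460    0.1299    0.0371    0.0524    0.1457]
  [  0.0856    1.1507    0.1463    0.0904    0.1391    0.1185    0.1181    0.0627]
  [  0.0999    0.1454    1.0945    0.0393    0.1531    0.0626    0.0376    0.1160]
  [  0.1312    0.1054    0.0879    1.0706    0.0700    0.0369    0.0992    0.1275]
  [  0.0993    0.0624    0.1385    0.0455    1.1302    0.0572    0.0313    0.1377]
  [  0.1297    0.1351    0.1001    0.1277    0.0590    1.1239    0.0878    0.0574]
  [  0.1373    0.1189    0.0740    0.1139    0.1133    0.0497    1.0939    0.1135]
  [  0.0962    0.1005    0.1428    0.0814    0.1237    0.0822    0.0487    1.1204]
Total output x = L · d:
  x_0 = 1.0691·79 + 0.0822·89 + 0.1276·30 + 0.0460·69 + 0.1299·98 + 0.0371·64 + 0.0524·30 + 0.1457·6 = 116.3286
  x_1 = 0.0856·79 + 1.1507·89 + 0.1463·30 + 0.0904·69 + 0.1391·98 + 0.1185·64 + 0.1181·30 + 0.0627·6 = 144.9410
  x_2 = 0.0999·79 + 0.1454·89 + 1.0945·30 + 0.0393·69 + 0.1531·98 + 0.0626·64 + 0.0376·30 + 0.1160·6 = 77.2206
  x_3 = 0.1312·79 + 0.1054·89 + 0.0879·30 + 1.0706·69 + 0.0700·98 + 0.0369·64 + 0.0992·30 + 0.1275·6 = 109.2207
  x_4 = 0.0993·79 + 0.0624·89 + 0.1385·30 + 0.0455·69 + 1.1302·98 + 0.0572·64 + 0.0313·30 + 0.1377·6 = 136.8814
  x_5 = 0.1297·79 + 0.1351·89 + 0.1001·30 + 0.1277·69 + 0.0590·98 + 1.1239·64 + 0.0878·30 + 0.0574·6 = 114.7755
  x_6 = 0.1373·79 + 0.1189·89 + 0.0740·30 + 0.1139·69 + 0.1133·98 + 0.0497·64 + 1.0939·30 + 0.1135·6 = 79.2843
  x_7 = 0.0962·79 + 0.1005·89 + 0.1428·30 + 0.0814·69 + 0.1237·98 + 0.0822·64 + 0.0487·30 + 1.1204·6 = 52.0221
Δx_0 = L[0,0] · Δd_0 = 1.0691 · 16 = 17.1056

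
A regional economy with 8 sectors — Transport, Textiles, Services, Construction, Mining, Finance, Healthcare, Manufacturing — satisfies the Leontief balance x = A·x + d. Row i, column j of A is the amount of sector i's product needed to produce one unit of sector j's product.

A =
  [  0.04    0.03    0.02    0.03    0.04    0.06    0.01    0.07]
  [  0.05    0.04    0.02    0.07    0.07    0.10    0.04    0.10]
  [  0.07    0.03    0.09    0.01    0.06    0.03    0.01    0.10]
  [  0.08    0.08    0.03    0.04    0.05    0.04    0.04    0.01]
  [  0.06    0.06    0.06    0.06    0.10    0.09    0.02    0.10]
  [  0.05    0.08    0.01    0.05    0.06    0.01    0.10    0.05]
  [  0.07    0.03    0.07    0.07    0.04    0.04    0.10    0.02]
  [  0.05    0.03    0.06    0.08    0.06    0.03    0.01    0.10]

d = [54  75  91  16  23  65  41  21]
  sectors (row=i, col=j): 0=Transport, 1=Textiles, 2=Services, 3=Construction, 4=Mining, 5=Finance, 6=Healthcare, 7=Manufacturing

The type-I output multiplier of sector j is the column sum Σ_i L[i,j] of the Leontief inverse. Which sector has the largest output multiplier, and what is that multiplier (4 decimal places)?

Form M = I − A:
  [  0.96   -0.03   -0.02   -0.03   -0.04   -0.06   -0.01   -0.07]
  [ -0.05    0.96   -0.02   -0.07   -0.07   -0.10   -0.04   -0.10]
  [ -0.07   -0.03    0.91   -0.01   -0.06   -0.03   -0.01   -0.10]
  [ -0.08   -0.08   -0.03    0.96   -0.05   -0.04   -0.04   -0.01]
  [ -0.06   -0.06   -0.06   -0.06    0.90   -0.09   -0.02   -0.10]
  [ -0.05   -0.08   -0.01   -0.05   -0.06    0.99   -0.10   -0.05]
  [ -0.07   -0.03   -0.07   -0.07   -0.04   -0.04    0.90   -0.02]
  [ -0.05   -0.03   -0.06   -0.08   -0.06   -0.03   -0.01    0.90]
Leontief inverse L = M⁻¹:
  [  1.0691    0.0554    0.0417    0.0580    0.0720    0.0850    0.0296    0.1080]
  [  0.0988    1.0828    0.0556    0.1163    0.1221    0.1407    0.0751    0.1585]
  [  0.1088    0.0598    1.1241    0.0444    0.1029    0.0638    0.0294    0.1561]
  [  0.1163    0.1104    0.0557    1.0728    0.0887    0.0756    0.0655    0.0549]
  [  0.1149    0.1071    0.1021    0.1105    1.1606    0.1383    0.0551    0.1713]
  [  0.0922    0.1128    0.0423    0.0903    0.1030    1.0496    0.1305    0.0981]
  [  0.1152    0.0648    0.1054    0.1068    0.0831    0.0764    1.1323    0.0677]
  [  0.0923    0.0646    0.0934    0.1170    0.1045    0.0654    0.0325    1.1531]
Total output x = L · d:
  x_0 = 1.0691·54 + 0.0554·75 + 0.0417·91 + 0.0580·16 + 0.0720·23 + 0.0850·65 + 0.0296·41 + 0.1080·21 = 77.2786
  x_1 = 0.0988·54 + 1.0828·75 + 0.0556·91 + 0.1163·16 + 0.1221·23 + 0.1407·65 + 0.0751·41 + 0.1585·21 = 111.8331
  x_2 = 0.1088·54 + 0.0598·75 + 1.1241·91 + 0.0444·16 + 0.1029·23 + 0.0638·65 + 0.0294·41 + 0.1561·21 = 124.3571
  x_3 = 0.1163·54 + 0.1104·75 + 0.0557·91 + 1.0728·16 + 0.0887·23 + 0.0756·65 + 0.0655·41 + 0.0549·21 = 47.5826
  x_4 = 0.1149·54 + 0.1071·75 + 0.1021·91 + 0.1105·16 + 1.1606·23 + 0.1383·65 + 0.0551·41 + 0.1713·21 = 66.8367
  x_5 = 0.0922·54 + 0.1128·75 + 0.0423·91 + 0.0903·16 + 0.1030·23 + 1.0496·65 + 0.1305·41 + 0.0981·21 = 96.7417
  x_6 = 0.1152·54 + 0.0648·75 + 0.1054·91 + 0.1068·16 + 0.0831·23 + 0.0764·65 + 1.1323·41 + 0.0677·21 = 77.1018
  x_7 = 0.0923·54 + 0.0646·75 + 0.0934·91 + 0.1170·16 + 0.1045·23 + 0.0654·65 + 0.0325·41 + 1.1531·21 = 52.4116
Output multipliers (column sums of L):
  Transport: 1.8077
  Textiles: 1.6578
  Services: 1.6203
  Construction: 1.7160
  Mining: 1.8368
  Finance: 1.6948
  Healthcare: 1.5501
  Manufacturing: 1.9677

Manufacturing (1.9677)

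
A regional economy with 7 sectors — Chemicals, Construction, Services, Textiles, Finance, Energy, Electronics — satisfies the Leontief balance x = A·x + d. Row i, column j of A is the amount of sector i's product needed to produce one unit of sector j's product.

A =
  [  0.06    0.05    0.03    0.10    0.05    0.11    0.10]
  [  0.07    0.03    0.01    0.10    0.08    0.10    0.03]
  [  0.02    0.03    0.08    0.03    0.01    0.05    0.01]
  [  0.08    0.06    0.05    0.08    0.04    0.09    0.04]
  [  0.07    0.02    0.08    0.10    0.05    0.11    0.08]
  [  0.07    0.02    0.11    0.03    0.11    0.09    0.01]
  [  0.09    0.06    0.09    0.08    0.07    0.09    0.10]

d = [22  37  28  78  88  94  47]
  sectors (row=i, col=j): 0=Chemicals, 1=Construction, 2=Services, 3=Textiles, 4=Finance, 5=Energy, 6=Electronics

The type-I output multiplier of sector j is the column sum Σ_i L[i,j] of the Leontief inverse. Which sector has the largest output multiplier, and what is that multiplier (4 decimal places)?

Energy (2.1452)

Form M = I − A:
  [  0.94   -0.05   -0.03   -0.10   -0.05   -0.11   -0.10]
  [ -0.07    0.97   -0.01   -0.10   -0.08   -0.10   -0.03]
  [ -0.02   -0.03    0.92   -0.03   -0.01   -0.05   -0.01]
  [ -0.08   -0.06   -0.05    0.92   -0.04   -0.09   -0.04]
  [ -0.07   -0.02   -0.08   -0.10    0.95   -0.11   -0.08]
  [ -0.07   -0.02   -0.11   -0.03   -0.11    0.91   -0.01]
  [ -0.09   -0.06   -0.09   -0.08   -0.07   -0.09    0.90]
Leontief inverse L = M⁻¹:
  [  1.1230    0.0864    0.0936    0.1654    0.1077    0.1944    0.1478]
  [  0.1226    1.0594    0.0626    0.1561    0.1280    0.1725    0.0699]
  [  0.0421    0.0436    1.1066    0.0536    0.0311    0.0822    0.0245]
  [  0.1318    0.0903    0.1018    1.1361    0.0880    0.1623    0.0789]
  [  0.1295    0.0556    0.1448    0.1620    1.1039    0.1916    0.1253]
  [  0.1159    0.0460    0.1650    0.0814    0.1526    1.1581    0.0463]
  [  0.1581    0.1006    0.1610    0.1540    0.1314    0.1843    1.1544]
Total output x = L · d:
  x_0 = 1.1230·22 + 0.0864·37 + 0.0936·28 + 0.1654·78 + 0.1077·88 + 0.1944·94 + 0.1478·47 = 78.1209
  x_1 = 0.1226·22 + 1.0594·37 + 0.0626·28 + 0.1561·78 + 0.1280·88 + 0.1725·94 + 0.0699·47 = 86.5860
  x_2 = 0.0421·22 + 0.0436·37 + 1.1066·28 + 0.0536·78 + 0.0311·88 + 0.0822·94 + 0.0245·47 = 49.3172
  x_3 = 0.1318·22 + 0.0903·37 + 0.1018·28 + 1.1361·78 + 0.0880·88 + 0.1623·94 + 0.0789·47 = 124.4156
  x_4 = 0.1295·22 + 0.0556·37 + 0.1448·28 + 0.1620·78 + 1.1039·88 + 0.1916·94 + 0.1253·47 = 142.6332
  x_5 = 0.1159·22 + 0.0460·37 + 0.1650·28 + 0.0814·78 + 0.1526·88 + 1.1581·94 + 0.0463·47 = 139.6877
  x_6 = 0.1581·22 + 0.1006·37 + 0.1610·28 + 0.1540·78 + 0.1314·88 + 0.1843·94 + 1.1544·47 = 106.8601
Output multipliers (column sums of L):
  Chemicals: 1.8229
  Construction: 1.4818
  Services: 1.8354
  Textiles: 1.9086
  Finance: 1.7428
  Energy: 2.1452
  Electronics: 1.6470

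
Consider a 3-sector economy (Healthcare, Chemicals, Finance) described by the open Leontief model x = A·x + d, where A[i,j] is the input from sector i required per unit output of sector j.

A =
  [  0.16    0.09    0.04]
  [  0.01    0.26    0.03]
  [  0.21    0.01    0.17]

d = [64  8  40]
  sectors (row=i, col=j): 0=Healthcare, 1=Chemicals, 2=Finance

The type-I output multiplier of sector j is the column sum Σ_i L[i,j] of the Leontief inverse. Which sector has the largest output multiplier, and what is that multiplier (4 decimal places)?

Form M = I − A:
  [  0.84   -0.09   -0.04]
  [ -0.01    0.74   -0.03]
  [ -0.21   -0.01    0.83]
Leontief inverse L = M⁻¹:
  [  1.2081    0.1478    0.0636]
  [  0.0287    1.3555    0.0504]
  [  0.3060    0.0537    1.2215]
Total output x = L · d:
  x_0 = 1.2081·64 + 0.1478·8 + 0.0636·40 = 81.0451
  x_1 = 0.0287·64 + 1.3555·8 + 0.0504·40 = 14.6983
  x_2 = 0.3060·64 + 0.0537·8 + 1.2215·40 = 68.8752
Output multipliers (column sums of L):
  Healthcare: 1.5429
  Chemicals: 1.5570
  Finance: 1.3355

Chemicals (1.5570)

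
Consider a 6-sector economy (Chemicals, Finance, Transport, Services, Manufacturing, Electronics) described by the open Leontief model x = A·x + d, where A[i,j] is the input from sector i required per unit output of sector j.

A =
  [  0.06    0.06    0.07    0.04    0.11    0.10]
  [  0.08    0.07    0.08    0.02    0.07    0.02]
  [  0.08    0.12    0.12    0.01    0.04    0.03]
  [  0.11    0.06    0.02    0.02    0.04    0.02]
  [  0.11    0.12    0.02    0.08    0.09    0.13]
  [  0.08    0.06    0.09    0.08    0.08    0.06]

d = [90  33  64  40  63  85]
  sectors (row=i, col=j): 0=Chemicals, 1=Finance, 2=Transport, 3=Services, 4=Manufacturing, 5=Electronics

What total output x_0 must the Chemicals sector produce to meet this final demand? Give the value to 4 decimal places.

Form M = I − A:
  [  0.94   -0.06   -0.07   -0.04   -0.11   -0.10]
  [ -0.08    0.93   -0.08   -0.02   -0.07   -0.02]
  [ -0.08   -0.12    0.88   -0.01   -0.04   -0.03]
  [ -0.11   -0.06   -0.02    0.98   -0.04   -0.02]
  [ -0.11   -0.12   -0.02   -0.08    0.91   -0.13]
  [ -0.08   -0.06   -0.09   -0.08   -0.08    0.94]
Leontief inverse L = M⁻¹:
  [  1.1262    0.1247    0.1219    0.0758    0.1677    0.1512]
  [  0.1291    1.1206    0.1217    0.0435    0.1142    0.0582]
  [  0.1353    0.1782    1.1731    0.0340    0.0892    0.0687]
  [  0.1478    0.0966    0.0513    1.0396    0.0778    0.0523]
  [  0.1900    0.1929    0.0813    0.1229    1.1624    0.1903]
  [  0.1458    0.1238    0.1418    0.1114    0.1357    1.1076]
Total output x = L · d:
  x_0 = 1.1262·90 + 0.1247·33 + 0.1219·64 + 0.0758·40 + 0.1677·63 + 0.1512·85 = 139.7158
  x_1 = 0.1291·90 + 1.1206·33 + 0.1217·64 + 0.0435·40 + 0.1142·63 + 0.0582·85 = 70.2641
  x_2 = 0.1353·90 + 0.1782·33 + 1.1731·64 + 0.0340·40 + 0.0892·63 + 0.0687·85 = 105.9529
  x_3 = 0.1478·90 + 0.0966·33 + 0.0513·64 + 1.0396·40 + 0.0778·63 + 0.0523·85 = 70.7060
  x_4 = 0.1900·90 + 0.1929·33 + 0.0813·64 + 0.1229·40 + 1.1624·63 + 0.1903·85 = 122.9911
  x_5 = 0.1458·90 + 0.1238·33 + 0.1418·64 + 0.1114·40 + 0.1357·63 + 1.1076·85 = 133.4305

139.7158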